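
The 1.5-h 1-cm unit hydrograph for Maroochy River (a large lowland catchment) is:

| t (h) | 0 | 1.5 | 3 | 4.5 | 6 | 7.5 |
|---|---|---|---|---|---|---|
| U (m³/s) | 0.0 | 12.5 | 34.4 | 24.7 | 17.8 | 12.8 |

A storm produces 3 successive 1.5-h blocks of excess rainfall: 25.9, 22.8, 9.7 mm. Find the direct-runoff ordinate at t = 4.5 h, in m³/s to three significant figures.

By discrete convolution, Q_j = Σ (P_i / 10 mm) · U_{j−i}.
At t = 4.5 h (j=3): Q = (25.9/10)·24.7 + (22.8/10)·34.4 + (9.7/10)·12.5 = 155 m³/s.

Q ≈ 155 m³/s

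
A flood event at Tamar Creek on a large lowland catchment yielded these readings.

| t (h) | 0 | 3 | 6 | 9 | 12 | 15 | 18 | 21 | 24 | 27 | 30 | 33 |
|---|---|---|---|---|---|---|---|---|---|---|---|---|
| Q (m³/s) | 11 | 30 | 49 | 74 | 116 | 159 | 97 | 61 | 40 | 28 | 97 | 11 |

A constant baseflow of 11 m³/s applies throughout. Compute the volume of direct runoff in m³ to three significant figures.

V ≈ 6.92 × 10^6 m³

Direct-runoff ordinates (Q − Q_b): 0.0, 19.0, 38.0, 63.0, 105.0, 148.0, 86.0, 50.0, 29.0, 17.0, 86.0, 0.0 m³/s.
ΣQ_DR = 641.0 m³/s.
With Δt = 3 h = 10800 s, V = ΣQ_DR · Δt = 641.0 × 10800 = 6.92 × 10^6 m³.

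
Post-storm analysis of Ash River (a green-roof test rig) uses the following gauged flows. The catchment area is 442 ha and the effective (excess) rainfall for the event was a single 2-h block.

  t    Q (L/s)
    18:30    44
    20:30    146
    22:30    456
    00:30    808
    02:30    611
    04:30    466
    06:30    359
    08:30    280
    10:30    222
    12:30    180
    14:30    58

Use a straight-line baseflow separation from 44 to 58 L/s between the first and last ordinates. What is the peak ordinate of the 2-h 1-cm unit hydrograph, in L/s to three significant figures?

Direct runoff: 0.00, 100.60, 409.20, 759.80, 561.40, 415.00, 306.60, 226.20, 166.80, 123.40, 0.00 L/s; ΣQ_DR = 3069 L/s, peak = 759.80 L/s.
Runoff depth d = ΣQ_DR·Δt / A = 3069 × 7200 / (442 ha) = 4.999 mm.
The 1-cm UH is the DRH scaled by (10 mm)/d, so U_p = 759.80 × 10/4.999 = 1520 L/s.

U_p ≈ 1520 L/s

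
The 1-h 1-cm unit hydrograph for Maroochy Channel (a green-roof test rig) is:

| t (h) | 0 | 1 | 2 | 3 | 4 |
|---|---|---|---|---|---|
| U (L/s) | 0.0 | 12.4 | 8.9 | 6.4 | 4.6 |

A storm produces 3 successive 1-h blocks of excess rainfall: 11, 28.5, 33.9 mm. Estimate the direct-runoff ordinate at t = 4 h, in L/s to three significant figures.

By discrete convolution, Q_j = Σ (P_i / 10 mm) · U_{j−i}.
At t = 4 h (j=4): Q = (11/10)·4.6 + (28.5/10)·6.4 + (33.9/10)·8.9 = 53.5 L/s.

Q ≈ 53.5 L/s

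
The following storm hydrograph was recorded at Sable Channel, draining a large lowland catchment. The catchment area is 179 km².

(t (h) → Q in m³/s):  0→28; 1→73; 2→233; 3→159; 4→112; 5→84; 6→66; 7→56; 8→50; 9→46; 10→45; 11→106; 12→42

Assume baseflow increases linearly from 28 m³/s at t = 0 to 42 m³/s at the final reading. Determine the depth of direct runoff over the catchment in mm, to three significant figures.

Direct runoff: 0.00, 43.83, 202.67, 127.50, 79.33, 50.17, 31.00, 19.83, 12.67, 7.50, 5.33, 65.17, 0.00 m³/s; ΣQ_DR = 645.0 m³/s.
V = ΣQ_DR · Δt = 645.0 × 3600 s = 2.322 × 10^6 m³.
Over A = 179 km², depth = V / A = 13.0 mm.

d ≈ 13.0 mm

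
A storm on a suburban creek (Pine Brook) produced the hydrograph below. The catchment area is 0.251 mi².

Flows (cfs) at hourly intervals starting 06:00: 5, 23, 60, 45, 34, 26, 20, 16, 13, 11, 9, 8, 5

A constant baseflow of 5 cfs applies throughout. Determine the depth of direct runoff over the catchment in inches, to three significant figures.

Direct runoff: 0.0, 18.0, 55.0, 40.0, 29.0, 21.0, 15.0, 11.0, 8.0, 6.0, 4.0, 3.0, 0.0 cfs; ΣQ_DR = 210.0 cfs.
V = ΣQ_DR · Δt = 210.0 × 3600 s = 7.560 × 10^5 ft³.
Over A = 0.251 mi², depth = V / A = 1.30 in.

d ≈ 1.30 in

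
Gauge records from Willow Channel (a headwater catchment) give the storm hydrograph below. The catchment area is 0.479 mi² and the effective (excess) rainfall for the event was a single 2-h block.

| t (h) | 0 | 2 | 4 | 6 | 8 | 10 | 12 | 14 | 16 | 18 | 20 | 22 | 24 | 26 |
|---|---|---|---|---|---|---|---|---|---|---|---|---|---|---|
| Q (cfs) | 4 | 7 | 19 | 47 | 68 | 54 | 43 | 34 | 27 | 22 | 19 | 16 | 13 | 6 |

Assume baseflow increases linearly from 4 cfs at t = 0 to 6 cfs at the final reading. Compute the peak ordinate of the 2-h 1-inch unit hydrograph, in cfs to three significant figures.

Direct runoff: 0.00, 2.85, 14.69, 42.54, 63.38, 49.23, 38.08, 28.92, 21.77, 16.62, 13.46, 10.31, 7.15, 0.00 cfs; ΣQ_DR = 309.0 cfs, peak = 63.38 cfs.
Runoff depth d = ΣQ_DR·Δt / A = 309.0 × 7200 / (0.479 mi²) = 1.999 in.
The 1-inch UH is the DRH scaled by (1 in)/d, so U_p = 63.38 × 1/1.999 = 31.7 cfs.

U_p ≈ 31.7 cfs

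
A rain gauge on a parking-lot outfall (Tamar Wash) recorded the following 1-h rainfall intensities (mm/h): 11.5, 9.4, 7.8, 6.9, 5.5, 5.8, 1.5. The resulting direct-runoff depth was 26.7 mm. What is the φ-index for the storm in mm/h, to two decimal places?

Only the 6 blocks with intensity above φ contribute runoff: 11.5, 9.4, 7.8, 6.9, 5.5, 5.8 mm/h.
Σ(I−φ)·Δt = d  ⇒  (11.5+9.4+7.8+6.9+5.5+5.8 − 6φ)·1 = 26.7
φ = (46.90 − 26.7/1) / 6 = 3.37 mm/h.

φ ≈ 3.37 mm/h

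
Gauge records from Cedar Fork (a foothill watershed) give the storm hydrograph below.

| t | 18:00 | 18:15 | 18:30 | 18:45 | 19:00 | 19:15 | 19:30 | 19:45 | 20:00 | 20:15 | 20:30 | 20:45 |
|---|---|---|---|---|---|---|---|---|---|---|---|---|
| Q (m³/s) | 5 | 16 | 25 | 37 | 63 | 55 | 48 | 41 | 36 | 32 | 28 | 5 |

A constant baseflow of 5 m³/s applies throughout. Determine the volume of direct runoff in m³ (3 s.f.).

V ≈ 2.98 × 10^5 m³

Direct-runoff ordinates (Q − Q_b): 0.0, 11.0, 20.0, 32.0, 58.0, 50.0, 43.0, 36.0, 31.0, 27.0, 23.0, 0.0 m³/s.
ΣQ_DR = 331.0 m³/s.
With Δt = 0.25 h = 900 s, V = ΣQ_DR · Δt = 331.0 × 900 = 2.98 × 10^5 m³.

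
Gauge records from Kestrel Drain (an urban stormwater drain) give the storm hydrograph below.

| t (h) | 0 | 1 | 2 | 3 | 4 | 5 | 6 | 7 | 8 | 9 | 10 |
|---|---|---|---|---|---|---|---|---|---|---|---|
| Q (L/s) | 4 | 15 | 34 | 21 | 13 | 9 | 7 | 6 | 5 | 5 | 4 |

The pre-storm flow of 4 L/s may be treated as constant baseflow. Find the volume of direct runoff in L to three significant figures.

V ≈ 2.84 × 10^5 L

Direct-runoff ordinates (Q − Q_b): 0.0, 11.0, 30.0, 17.0, 9.0, 5.0, 3.0, 2.0, 1.0, 1.0, 0.0 L/s.
ΣQ_DR = 79.00 L/s.
With Δt = 1 h = 3600 s, V = ΣQ_DR · Δt = 79.00 × 3600 = 2.84 × 10^5 L.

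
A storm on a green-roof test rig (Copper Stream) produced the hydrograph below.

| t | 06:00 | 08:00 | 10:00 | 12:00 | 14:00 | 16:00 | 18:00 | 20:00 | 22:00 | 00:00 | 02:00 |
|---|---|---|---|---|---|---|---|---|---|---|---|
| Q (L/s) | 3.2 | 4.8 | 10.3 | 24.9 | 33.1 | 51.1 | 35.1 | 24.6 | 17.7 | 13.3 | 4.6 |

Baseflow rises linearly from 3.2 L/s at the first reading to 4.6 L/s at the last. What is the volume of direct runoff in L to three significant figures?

V ≈ 1.29 × 10^6 L

Direct-runoff ordinates (Q − Q_b): 0.00, 1.46, 6.82, 21.28, 29.34, 47.20, 31.06, 20.42, 13.38, 8.84, 0.00 L/s.
ΣQ_DR = 179.8 L/s.
With Δt = 2 h = 7200 s, V = ΣQ_DR · Δt = 179.8 × 7200 = 1.29 × 10^6 L.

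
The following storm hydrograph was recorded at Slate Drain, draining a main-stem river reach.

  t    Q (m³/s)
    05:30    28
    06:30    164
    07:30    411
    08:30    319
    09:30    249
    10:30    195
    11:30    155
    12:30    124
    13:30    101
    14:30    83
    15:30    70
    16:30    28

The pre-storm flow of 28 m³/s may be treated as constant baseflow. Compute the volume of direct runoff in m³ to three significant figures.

Direct-runoff ordinates (Q − Q_b): 0.0, 136.0, 383.0, 291.0, 221.0, 167.0, 127.0, 96.0, 73.0, 55.0, 42.0, 0.0 m³/s.
ΣQ_DR = 1591 m³/s.
With Δt = 1 h = 3600 s, V = ΣQ_DR · Δt = 1591 × 3600 = 5.73 × 10^6 m³.

V ≈ 5.73 × 10^6 m³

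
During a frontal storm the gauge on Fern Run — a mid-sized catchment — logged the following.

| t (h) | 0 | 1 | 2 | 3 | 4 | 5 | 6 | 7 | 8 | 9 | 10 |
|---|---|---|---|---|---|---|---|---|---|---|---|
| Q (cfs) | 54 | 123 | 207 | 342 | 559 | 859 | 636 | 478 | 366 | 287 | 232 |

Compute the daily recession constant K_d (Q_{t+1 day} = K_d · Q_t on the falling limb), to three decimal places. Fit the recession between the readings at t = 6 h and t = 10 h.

K_d ≈ 0.002

Between t = 6 h and t = 10 h the flow falls from 636 to 232 cfs over 4×1 h = 4 h.
Per-interval ratio K = (232/636)^(1/4) = 0.7772; K_d = K^(24/1) = 0.002.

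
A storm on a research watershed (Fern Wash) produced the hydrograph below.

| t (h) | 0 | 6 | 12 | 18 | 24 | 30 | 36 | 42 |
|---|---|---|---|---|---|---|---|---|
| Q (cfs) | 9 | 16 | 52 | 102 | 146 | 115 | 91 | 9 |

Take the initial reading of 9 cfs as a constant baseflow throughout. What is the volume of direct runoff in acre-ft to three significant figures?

Direct-runoff ordinates (Q − Q_b): 0.0, 7.0, 43.0, 93.0, 137.0, 106.0, 82.0, 0.0 cfs.
ΣQ_DR = 468.0 cfs.
With Δt = 6 h = 21600 s, V = ΣQ_DR · Δt = 468.0 × 21600 = 1.01 × 10^7 ft³ = 232 acre-ft.

V ≈ 232 acre-ft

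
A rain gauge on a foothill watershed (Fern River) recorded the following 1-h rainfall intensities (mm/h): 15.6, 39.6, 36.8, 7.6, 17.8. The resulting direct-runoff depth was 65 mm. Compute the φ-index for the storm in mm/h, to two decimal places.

φ ≈ 11.20 mm/h

Only the 4 blocks with intensity above φ contribute runoff: 15.6, 39.6, 36.8, 17.8 mm/h.
Σ(I−φ)·Δt = d  ⇒  (15.6+39.6+36.8+17.8 − 4φ)·1 = 65
φ = (109.8 − 65/1) / 4 = 11.20 mm/h.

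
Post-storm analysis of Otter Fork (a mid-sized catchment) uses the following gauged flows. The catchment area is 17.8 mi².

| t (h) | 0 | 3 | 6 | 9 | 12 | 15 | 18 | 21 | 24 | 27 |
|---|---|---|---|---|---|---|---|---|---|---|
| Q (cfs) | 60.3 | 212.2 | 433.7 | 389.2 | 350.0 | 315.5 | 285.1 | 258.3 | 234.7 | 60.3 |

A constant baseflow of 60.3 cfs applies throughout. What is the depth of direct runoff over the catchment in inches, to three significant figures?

Direct runoff: 0.0, 151.9, 373.4, 328.9, 289.7, 255.2, 224.8, 198.0, 174.4, 0.0 cfs; ΣQ_DR = 1996 cfs.
V = ΣQ_DR · Δt = 1996 × 10800 s = 2.156 × 10^7 ft³.
Over A = 17.8 mi², depth = V / A = 0.521 in.

d ≈ 0.521 in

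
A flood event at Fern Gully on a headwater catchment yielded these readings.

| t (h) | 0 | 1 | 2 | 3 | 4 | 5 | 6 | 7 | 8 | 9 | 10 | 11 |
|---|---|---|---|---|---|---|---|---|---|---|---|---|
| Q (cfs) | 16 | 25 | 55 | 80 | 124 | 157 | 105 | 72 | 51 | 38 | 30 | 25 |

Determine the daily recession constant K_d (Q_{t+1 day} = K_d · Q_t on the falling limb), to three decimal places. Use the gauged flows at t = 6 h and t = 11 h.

Between t = 6 h and t = 11 h the flow falls from 105 to 25 cfs over 5×1 h = 5 h.
Per-interval ratio K = (25/105)^(1/5) = 0.7505; K_d = K^(24/1) = 0.001.

K_d ≈ 0.001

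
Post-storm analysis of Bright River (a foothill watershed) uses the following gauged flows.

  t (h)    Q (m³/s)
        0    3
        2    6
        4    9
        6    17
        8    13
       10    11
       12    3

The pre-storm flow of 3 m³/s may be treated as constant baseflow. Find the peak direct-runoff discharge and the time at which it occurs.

Subtracting baseflow gives direct-runoff ordinates: 0.0, 3.0, 6.0, 14.0, 10.0, 8.0, 0.0 m³/s.
The maximum is 14.0 m³/s, occurring at the reading for t = 6 h.

Q_p = 14.0 m³/s at t = 6 h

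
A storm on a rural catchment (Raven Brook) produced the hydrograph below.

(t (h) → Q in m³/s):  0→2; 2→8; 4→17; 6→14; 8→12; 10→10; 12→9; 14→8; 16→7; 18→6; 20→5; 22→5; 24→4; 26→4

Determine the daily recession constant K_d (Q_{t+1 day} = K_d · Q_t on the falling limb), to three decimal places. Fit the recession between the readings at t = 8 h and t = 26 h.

K_d ≈ 0.231

Between t = 8 h and t = 26 h the flow falls from 12 to 4 m³/s over 9×2 h = 18 h.
Per-interval ratio K = (4/12)^(1/9) = 0.8851; K_d = K^(24/2) = 0.231.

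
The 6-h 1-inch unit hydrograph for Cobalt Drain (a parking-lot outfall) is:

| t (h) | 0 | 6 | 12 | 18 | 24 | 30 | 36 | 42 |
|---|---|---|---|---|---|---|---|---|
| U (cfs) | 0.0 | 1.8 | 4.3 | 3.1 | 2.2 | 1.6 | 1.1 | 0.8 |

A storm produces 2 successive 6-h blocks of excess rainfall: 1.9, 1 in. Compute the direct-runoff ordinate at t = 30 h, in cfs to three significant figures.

By discrete convolution, Q_j = Σ (P_i / 1 in) · U_{j−i}.
At t = 30 h (j=5): Q = (1.9/1)·1.6 + (1/1)·2.2 = 5.24 cfs.

Q ≈ 5.24 cfs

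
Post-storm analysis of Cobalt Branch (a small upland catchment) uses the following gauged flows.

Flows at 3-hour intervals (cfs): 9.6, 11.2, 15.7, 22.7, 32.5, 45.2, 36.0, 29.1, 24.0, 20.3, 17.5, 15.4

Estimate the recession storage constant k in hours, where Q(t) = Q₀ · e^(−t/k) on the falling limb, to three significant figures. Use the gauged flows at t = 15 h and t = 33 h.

On the falling limb, Q drops from 45.2 to 15.4 cfs between t = 15 h and t = 33 h (Δt = 18 h).
k = −Δt / ln(Q₂/Q₁) = −18 / ln(15.4/45.2) = 16.7 h.

k ≈ 16.7 h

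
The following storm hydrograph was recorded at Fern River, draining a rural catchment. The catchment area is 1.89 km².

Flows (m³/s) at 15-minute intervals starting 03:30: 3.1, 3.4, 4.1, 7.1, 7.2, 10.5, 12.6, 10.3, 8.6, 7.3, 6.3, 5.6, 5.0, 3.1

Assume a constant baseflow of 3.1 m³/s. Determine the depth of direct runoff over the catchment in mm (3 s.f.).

d ≈ 24.2 mm

Direct runoff: 0.0, 0.3, 1.0, 4.0, 4.1, 7.4, 9.5, 7.2, 5.5, 4.2, 3.2, 2.5, 1.9, 0.0 m³/s; ΣQ_DR = 50.80 m³/s.
V = ΣQ_DR · Δt = 50.80 × 900 s = 45720 m³.
Over A = 1.89 km², depth = V / A = 24.2 mm.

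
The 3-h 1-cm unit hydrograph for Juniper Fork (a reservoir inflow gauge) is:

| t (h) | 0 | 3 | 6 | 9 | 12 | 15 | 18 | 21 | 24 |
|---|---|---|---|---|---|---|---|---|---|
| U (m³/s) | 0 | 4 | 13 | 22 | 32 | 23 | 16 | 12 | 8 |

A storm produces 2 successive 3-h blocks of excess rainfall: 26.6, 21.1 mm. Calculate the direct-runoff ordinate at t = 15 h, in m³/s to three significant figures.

Q ≈ 129 m³/s

By discrete convolution, Q_j = Σ (P_i / 10 mm) · U_{j−i}.
At t = 15 h (j=5): Q = (26.6/10)·23 + (21.1/10)·32 = 129 m³/s.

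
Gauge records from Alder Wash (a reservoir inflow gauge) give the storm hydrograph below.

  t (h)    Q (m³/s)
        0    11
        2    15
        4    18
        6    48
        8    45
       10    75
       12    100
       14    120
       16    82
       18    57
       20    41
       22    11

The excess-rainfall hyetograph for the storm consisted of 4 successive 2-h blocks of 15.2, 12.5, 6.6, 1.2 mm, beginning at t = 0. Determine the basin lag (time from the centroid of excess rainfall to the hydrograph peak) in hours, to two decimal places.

Centroid of excess rainfall: t_c = Σ P_i·t̄_i / ΣP_i = 2.6507 h (block centres at 1, 3, 5, 7 h).
Hydrograph peak occurs at t = 14 h, so basin lag t_L = 14 − 2.6507 = 11.35 h.

t_L ≈ 11.35 h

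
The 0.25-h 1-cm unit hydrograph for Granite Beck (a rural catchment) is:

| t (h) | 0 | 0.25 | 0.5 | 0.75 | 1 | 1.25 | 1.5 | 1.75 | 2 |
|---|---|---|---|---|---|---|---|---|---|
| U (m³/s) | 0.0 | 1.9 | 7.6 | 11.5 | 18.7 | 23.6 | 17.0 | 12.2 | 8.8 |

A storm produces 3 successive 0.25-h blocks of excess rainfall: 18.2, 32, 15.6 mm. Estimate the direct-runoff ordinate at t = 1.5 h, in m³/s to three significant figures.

By discrete convolution, Q_j = Σ (P_i / 10 mm) · U_{j−i}.
At t = 1.5 h (j=6): Q = (18.2/10)·17.0 + (32/10)·23.6 + (15.6/10)·18.7 = 136 m³/s.

Q ≈ 136 m³/s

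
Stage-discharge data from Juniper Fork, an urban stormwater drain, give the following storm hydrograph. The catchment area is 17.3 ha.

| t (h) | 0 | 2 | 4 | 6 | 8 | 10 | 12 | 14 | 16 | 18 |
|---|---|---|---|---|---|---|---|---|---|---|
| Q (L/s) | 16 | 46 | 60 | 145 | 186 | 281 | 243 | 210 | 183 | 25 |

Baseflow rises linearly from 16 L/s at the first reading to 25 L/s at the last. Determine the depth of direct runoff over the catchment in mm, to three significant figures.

d ≈ 49.5 mm

Direct runoff: 0.00, 29.00, 42.00, 126.00, 166.00, 260.00, 221.00, 187.00, 159.00, 0.00 L/s; ΣQ_DR = 1190 L/s.
V = ΣQ_DR · Δt = 1190 × 7200 s = 8.568 × 10^6 L.
Over A = 17.3 ha, depth = V / A = 49.5 mm.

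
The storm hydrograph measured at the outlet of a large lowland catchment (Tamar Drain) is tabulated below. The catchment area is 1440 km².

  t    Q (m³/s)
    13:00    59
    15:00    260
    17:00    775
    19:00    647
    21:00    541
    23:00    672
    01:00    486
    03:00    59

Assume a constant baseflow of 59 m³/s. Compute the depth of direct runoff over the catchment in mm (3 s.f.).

Direct runoff: 0.0, 201.0, 716.0, 588.0, 482.0, 613.0, 427.0, 0.0 m³/s; ΣQ_DR = 3027 m³/s.
V = ΣQ_DR · Δt = 3027 × 7200 s = 2.179 × 10^7 m³.
Over A = 1440 km², depth = V / A = 15.1 mm.

d ≈ 15.1 mm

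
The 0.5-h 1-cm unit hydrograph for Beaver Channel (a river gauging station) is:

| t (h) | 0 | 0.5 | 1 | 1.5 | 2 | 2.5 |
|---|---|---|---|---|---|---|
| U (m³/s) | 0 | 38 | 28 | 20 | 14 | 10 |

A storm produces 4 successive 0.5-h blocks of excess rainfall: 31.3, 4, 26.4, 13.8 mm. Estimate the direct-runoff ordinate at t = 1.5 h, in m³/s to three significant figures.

Q ≈ 174 m³/s

By discrete convolution, Q_j = Σ (P_i / 10 mm) · U_{j−i}.
At t = 1.5 h (j=3): Q = (31.3/10)·20 + (4/10)·28 + (26.4/10)·38 + (13.8/10)·0 = 174 m³/s.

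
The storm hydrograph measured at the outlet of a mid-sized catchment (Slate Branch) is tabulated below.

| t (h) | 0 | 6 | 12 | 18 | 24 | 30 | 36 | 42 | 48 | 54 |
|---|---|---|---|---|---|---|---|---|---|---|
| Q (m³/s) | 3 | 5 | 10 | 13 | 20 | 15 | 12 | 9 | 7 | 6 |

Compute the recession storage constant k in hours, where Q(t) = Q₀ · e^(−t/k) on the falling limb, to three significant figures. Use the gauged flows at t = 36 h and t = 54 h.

On the falling limb, Q drops from 12 to 6 m³/s between t = 36 h and t = 54 h (Δt = 18 h).
k = −Δt / ln(Q₂/Q₁) = −18 / ln(6/12) = 26.0 h.

k ≈ 26.0 h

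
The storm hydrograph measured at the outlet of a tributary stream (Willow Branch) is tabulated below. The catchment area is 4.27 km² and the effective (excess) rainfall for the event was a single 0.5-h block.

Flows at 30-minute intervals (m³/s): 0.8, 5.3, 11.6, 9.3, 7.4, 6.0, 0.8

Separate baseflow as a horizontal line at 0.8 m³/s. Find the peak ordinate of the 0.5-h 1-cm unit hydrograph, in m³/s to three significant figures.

U_p ≈ 7.20 m³/s

Direct runoff: 0.0, 4.5, 10.8, 8.5, 6.6, 5.2, 0.0 m³/s; ΣQ_DR = 35.60 m³/s, peak = 10.8 m³/s.
Runoff depth d = ΣQ_DR·Δt / A = 35.60 × 1800 / (4.27 km²) = 15.01 mm.
The 1-cm UH is the DRH scaled by (10 mm)/d, so U_p = 10.8 × 10/15.01 = 7.20 m³/s.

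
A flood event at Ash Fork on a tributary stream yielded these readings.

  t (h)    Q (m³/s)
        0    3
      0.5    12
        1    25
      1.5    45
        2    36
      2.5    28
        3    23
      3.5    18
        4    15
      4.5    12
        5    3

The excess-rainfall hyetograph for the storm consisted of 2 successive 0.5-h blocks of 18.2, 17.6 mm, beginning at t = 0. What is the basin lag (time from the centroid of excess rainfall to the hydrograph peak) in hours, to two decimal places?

Centroid of excess rainfall: t_c = Σ P_i·t̄_i / ΣP_i = 0.4958 h (block centres at 0.25, 0.75 h).
Hydrograph peak occurs at t = 1.5 h, so basin lag t_L = 1.5 − 0.4958 = 1.00 h.

t_L ≈ 1.00 h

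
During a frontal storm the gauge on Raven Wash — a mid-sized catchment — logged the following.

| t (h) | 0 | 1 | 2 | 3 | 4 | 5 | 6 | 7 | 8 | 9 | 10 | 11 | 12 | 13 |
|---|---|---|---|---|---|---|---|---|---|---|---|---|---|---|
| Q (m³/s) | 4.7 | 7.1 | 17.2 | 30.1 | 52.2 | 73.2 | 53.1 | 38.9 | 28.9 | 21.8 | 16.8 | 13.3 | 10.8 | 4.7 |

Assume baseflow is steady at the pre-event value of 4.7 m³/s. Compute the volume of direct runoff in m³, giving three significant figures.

Direct-runoff ordinates (Q − Q_b): 0.0, 2.4, 12.5, 25.4, 47.5, 68.5, 48.4, 34.2, 24.2, 17.1, 12.1, 8.6, 6.1, 0.0 m³/s.
ΣQ_DR = 307.0 m³/s.
With Δt = 1 h = 3600 s, V = ΣQ_DR · Δt = 307.0 × 3600 = 1.11 × 10^6 m³.

V ≈ 1.11 × 10^6 m³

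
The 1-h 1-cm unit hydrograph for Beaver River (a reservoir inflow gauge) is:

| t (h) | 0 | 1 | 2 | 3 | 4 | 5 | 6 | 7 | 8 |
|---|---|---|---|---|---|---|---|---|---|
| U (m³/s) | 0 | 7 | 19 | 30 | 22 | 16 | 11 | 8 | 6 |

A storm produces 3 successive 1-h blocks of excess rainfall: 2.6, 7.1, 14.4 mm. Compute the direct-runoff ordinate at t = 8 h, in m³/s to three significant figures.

Q ≈ 23.1 m³/s

By discrete convolution, Q_j = Σ (P_i / 10 mm) · U_{j−i}.
At t = 8 h (j=8): Q = (2.6/10)·6 + (7.1/10)·8 + (14.4/10)·11 = 23.1 m³/s.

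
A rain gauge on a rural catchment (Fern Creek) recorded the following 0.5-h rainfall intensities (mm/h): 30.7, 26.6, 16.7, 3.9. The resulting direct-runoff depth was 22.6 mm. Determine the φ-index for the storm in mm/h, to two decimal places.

Only the 3 blocks with intensity above φ contribute runoff: 30.7, 26.6, 16.7 mm/h.
Σ(I−φ)·Δt = d  ⇒  (30.7+26.6+16.7 − 3φ)·0.5 = 22.6
φ = (74.00 − 22.6/0.5) / 3 = 9.60 mm/h.

φ ≈ 9.60 mm/h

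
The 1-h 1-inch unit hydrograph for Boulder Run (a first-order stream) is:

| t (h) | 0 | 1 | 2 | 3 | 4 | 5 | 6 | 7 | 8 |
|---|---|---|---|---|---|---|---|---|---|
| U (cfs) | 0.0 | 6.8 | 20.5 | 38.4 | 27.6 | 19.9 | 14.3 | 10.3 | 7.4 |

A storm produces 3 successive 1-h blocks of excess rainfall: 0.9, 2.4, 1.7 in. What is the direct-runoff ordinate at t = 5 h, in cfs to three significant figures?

Q ≈ 149 cfs

By discrete convolution, Q_j = Σ (P_i / 1 in) · U_{j−i}.
At t = 5 h (j=5): Q = (0.9/1)·19.9 + (2.4/1)·27.6 + (1.7/1)·38.4 = 149 cfs.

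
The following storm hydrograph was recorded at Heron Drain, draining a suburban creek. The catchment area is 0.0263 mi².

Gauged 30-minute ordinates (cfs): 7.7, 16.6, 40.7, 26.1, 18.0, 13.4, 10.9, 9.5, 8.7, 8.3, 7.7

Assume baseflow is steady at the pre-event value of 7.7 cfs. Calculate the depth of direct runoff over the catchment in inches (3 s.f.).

Direct runoff: 0.0, 8.9, 33.0, 18.4, 10.3, 5.7, 3.2, 1.8, 1.0, 0.6, 0.0 cfs; ΣQ_DR = 82.90 cfs.
V = ΣQ_DR · Δt = 82.90 × 1800 s = 1.492 × 10^5 ft³.
Over A = 0.0263 mi², depth = V / A = 2.44 in.

d ≈ 2.44 in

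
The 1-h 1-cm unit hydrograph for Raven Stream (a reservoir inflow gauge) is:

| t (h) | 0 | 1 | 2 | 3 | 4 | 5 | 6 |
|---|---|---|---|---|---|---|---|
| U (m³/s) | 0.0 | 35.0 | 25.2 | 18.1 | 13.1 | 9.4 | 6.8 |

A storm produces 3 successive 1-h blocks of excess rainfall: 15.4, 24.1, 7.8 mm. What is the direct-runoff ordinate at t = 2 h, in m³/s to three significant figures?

By discrete convolution, Q_j = Σ (P_i / 10 mm) · U_{j−i}.
At t = 2 h (j=2): Q = (15.4/10)·25.2 + (24.1/10)·35.0 + (7.8/10)·0.0 = 123 m³/s.

Q ≈ 123 m³/s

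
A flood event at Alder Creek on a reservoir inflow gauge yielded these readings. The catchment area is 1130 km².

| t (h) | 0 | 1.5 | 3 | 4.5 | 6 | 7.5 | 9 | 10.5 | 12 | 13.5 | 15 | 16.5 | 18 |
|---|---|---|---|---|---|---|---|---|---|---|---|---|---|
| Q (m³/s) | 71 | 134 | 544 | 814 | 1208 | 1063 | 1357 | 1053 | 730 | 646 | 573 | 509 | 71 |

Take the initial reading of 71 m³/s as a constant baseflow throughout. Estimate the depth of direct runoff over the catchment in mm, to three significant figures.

d ≈ 37.5 mm

Direct runoff: 0.0, 63.0, 473.0, 743.0, 1137.0, 992.0, 1286.0, 982.0, 659.0, 575.0, 502.0, 438.0, 0.0 m³/s; ΣQ_DR = 7850 m³/s.
V = ΣQ_DR · Δt = 7850 × 5400 s = 4.239 × 10^7 m³.
Over A = 1130 km², depth = V / A = 37.5 mm.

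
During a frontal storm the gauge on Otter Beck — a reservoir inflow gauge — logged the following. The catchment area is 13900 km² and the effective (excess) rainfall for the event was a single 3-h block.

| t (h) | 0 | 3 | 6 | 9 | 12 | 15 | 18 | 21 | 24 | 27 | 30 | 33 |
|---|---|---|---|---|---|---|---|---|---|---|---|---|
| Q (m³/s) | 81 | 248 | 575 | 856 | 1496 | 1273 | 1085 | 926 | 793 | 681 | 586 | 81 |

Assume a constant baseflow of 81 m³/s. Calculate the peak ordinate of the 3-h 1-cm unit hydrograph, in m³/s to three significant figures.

Direct runoff: 0.0, 167.0, 494.0, 775.0, 1415.0, 1192.0, 1004.0, 845.0, 712.0, 600.0, 505.0, 0.0 m³/s; ΣQ_DR = 7709 m³/s, peak = 1415.0 m³/s.
Runoff depth d = ΣQ_DR·Δt / A = 7709 × 10800 / (13900 km²) = 5.990 mm.
The 1-cm UH is the DRH scaled by (10 mm)/d, so U_p = 1415.0 × 10/5.990 = 2360 m³/s.

U_p ≈ 2360 m³/s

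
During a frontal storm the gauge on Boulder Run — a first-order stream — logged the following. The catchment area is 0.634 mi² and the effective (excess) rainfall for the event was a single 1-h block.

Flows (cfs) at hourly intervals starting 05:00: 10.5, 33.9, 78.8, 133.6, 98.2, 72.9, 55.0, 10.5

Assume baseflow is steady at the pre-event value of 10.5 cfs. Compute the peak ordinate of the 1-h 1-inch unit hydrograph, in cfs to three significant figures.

U_p ≈ 123 cfs

Direct runoff: 0.0, 23.4, 68.3, 123.1, 87.7, 62.4, 44.5, 0.0 cfs; ΣQ_DR = 409.4 cfs, peak = 123.1 cfs.
Runoff depth d = ΣQ_DR·Δt / A = 409.4 × 3600 / (0.634 mi²) = 1.001 in.
The 1-inch UH is the DRH scaled by (1 in)/d, so U_p = 123.1 × 1/1.001 = 123 cfs.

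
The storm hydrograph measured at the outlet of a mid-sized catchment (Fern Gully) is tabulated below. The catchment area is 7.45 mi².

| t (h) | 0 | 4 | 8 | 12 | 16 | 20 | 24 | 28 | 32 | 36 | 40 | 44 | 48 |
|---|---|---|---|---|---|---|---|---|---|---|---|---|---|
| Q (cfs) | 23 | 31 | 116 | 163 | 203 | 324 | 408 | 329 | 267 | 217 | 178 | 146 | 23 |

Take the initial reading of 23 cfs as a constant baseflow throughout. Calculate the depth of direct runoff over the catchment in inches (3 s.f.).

d ≈ 1.77 in

Direct runoff: 0.0, 8.0, 93.0, 140.0, 180.0, 301.0, 385.0, 306.0, 244.0, 194.0, 155.0, 123.0, 0.0 cfs; ΣQ_DR = 2129 cfs.
V = ΣQ_DR · Δt = 2129 × 14400 s = 3.066 × 10^7 ft³.
Over A = 7.45 mi², depth = V / A = 1.77 in.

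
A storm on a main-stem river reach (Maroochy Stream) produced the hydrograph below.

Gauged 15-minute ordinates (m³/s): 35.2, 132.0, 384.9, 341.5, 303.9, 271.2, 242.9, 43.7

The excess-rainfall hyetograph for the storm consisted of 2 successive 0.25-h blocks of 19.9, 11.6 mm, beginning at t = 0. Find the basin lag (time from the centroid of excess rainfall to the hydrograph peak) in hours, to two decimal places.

t_L ≈ 0.28 h

Centroid of excess rainfall: t_c = Σ P_i·t̄_i / ΣP_i = 0.2171 h (block centres at 0.125, 0.375 h).
Hydrograph peak occurs at t = 0.5 h, so basin lag t_L = 0.5 − 0.2171 = 0.28 h.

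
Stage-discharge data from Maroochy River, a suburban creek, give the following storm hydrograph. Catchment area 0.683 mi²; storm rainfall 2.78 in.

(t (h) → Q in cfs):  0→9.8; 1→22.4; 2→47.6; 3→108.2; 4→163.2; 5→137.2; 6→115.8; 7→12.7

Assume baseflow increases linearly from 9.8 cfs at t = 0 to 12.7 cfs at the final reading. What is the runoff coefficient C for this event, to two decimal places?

ΣQ_DR = 526.9 cfs; V = ΣQ_DR·Δt = 1.897 × 10^6 ft³.
Runoff depth d = V / A = 1.195 in.
C = d / P = 1.195 / 2.78 = 0.43.

C ≈ 0.43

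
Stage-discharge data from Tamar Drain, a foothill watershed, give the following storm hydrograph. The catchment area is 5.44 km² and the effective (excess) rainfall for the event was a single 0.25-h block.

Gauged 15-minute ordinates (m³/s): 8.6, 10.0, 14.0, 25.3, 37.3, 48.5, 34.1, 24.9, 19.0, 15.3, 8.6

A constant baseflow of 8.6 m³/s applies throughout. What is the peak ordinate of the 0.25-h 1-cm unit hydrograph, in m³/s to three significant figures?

Direct runoff: 0.0, 1.4, 5.4, 16.7, 28.7, 39.9, 25.5, 16.3, 10.4, 6.7, 0.0 m³/s; ΣQ_DR = 151.0 m³/s, peak = 39.9 m³/s.
Runoff depth d = ΣQ_DR·Δt / A = 151.0 × 900 / (5.44 km²) = 24.98 mm.
The 1-cm UH is the DRH scaled by (10 mm)/d, so U_p = 39.9 × 10/24.98 = 16.0 m³/s.

U_p ≈ 16.0 m³/s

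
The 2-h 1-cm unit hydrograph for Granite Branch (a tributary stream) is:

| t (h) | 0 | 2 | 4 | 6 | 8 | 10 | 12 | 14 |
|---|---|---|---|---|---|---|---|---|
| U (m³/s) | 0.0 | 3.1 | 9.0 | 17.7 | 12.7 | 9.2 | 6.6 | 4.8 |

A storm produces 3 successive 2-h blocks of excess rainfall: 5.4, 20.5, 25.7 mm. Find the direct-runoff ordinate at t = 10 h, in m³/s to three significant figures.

Q ≈ 76.5 m³/s

By discrete convolution, Q_j = Σ (P_i / 10 mm) · U_{j−i}.
At t = 10 h (j=5): Q = (5.4/10)·9.2 + (20.5/10)·12.7 + (25.7/10)·17.7 = 76.5 m³/s.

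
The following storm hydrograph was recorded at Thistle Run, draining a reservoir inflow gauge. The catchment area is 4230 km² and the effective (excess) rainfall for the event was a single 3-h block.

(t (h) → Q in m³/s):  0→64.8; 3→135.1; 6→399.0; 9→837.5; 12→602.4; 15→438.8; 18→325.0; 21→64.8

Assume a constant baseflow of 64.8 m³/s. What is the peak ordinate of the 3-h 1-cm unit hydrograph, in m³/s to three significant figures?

U_p ≈ 1290 m³/s

Direct runoff: 0.0, 70.3, 334.2, 772.7, 537.6, 374.0, 260.2, 0.0 m³/s; ΣQ_DR = 2349 m³/s, peak = 772.7 m³/s.
Runoff depth d = ΣQ_DR·Δt / A = 2349 × 10800 / (4230 km²) = 5.997 mm.
The 1-cm UH is the DRH scaled by (10 mm)/d, so U_p = 772.7 × 10/5.997 = 1290 m³/s.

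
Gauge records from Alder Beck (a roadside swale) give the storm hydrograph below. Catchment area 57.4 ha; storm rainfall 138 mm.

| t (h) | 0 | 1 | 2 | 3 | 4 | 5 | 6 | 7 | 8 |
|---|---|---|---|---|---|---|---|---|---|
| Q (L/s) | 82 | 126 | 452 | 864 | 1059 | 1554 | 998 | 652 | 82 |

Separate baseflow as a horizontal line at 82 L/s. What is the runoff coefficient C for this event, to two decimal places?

ΣQ_DR = 5131 L/s; V = ΣQ_DR·Δt = 1.847 × 10^7 L.
Runoff depth d = V / A = 32.18 mm.
C = d / P = 32.18 / 138 = 0.23.

C ≈ 0.23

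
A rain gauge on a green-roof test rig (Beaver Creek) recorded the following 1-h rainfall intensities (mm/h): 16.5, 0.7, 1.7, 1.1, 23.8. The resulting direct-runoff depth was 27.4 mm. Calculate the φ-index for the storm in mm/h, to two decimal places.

Only the 2 blocks with intensity above φ contribute runoff: 16.5, 23.8 mm/h.
Σ(I−φ)·Δt = d  ⇒  (16.5+23.8 − 2φ)·1 = 27.4
φ = (40.30 − 27.4/1) / 2 = 6.45 mm/h.

φ ≈ 6.45 mm/h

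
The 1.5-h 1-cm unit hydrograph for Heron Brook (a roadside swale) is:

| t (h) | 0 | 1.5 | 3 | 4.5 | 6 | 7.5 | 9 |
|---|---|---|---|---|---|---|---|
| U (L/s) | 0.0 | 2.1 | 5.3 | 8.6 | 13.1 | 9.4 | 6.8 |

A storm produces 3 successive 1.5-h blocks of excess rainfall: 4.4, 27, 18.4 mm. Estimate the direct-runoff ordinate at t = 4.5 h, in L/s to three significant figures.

Q ≈ 22.0 L/s

By discrete convolution, Q_j = Σ (P_i / 10 mm) · U_{j−i}.
At t = 4.5 h (j=3): Q = (4.4/10)·8.6 + (27/10)·5.3 + (18.4/10)·2.1 = 22.0 L/s.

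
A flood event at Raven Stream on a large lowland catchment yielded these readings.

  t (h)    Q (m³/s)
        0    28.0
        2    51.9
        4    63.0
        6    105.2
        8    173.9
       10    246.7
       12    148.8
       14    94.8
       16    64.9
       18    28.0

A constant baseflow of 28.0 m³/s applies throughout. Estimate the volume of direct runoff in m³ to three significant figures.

V ≈ 5.22 × 10^6 m³

Direct-runoff ordinates (Q − Q_b): 0.0, 23.9, 35.0, 77.2, 145.9, 218.7, 120.8, 66.8, 36.9, 0.0 m³/s.
ΣQ_DR = 725.2 m³/s.
With Δt = 2 h = 7200 s, V = ΣQ_DR · Δt = 725.2 × 7200 = 5.22 × 10^6 m³.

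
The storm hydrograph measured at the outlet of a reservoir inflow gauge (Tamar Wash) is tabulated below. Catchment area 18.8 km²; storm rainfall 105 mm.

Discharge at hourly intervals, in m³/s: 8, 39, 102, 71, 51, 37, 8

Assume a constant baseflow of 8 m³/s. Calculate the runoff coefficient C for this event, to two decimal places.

C ≈ 0.47

ΣQ_DR = 260.0 m³/s; V = ΣQ_DR·Δt = 9.360 × 10^5 m³.
Runoff depth d = V / A = 49.79 mm.
C = d / P = 49.79 / 105 = 0.47.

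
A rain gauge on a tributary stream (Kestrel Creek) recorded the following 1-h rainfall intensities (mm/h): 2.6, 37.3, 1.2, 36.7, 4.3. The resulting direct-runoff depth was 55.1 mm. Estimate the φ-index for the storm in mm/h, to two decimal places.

Only the 2 blocks with intensity above φ contribute runoff: 37.3, 36.7 mm/h.
Σ(I−φ)·Δt = d  ⇒  (37.3+36.7 − 2φ)·1 = 55.1
φ = (74.00 − 55.1/1) / 2 = 9.45 mm/h.

φ ≈ 9.45 mm/h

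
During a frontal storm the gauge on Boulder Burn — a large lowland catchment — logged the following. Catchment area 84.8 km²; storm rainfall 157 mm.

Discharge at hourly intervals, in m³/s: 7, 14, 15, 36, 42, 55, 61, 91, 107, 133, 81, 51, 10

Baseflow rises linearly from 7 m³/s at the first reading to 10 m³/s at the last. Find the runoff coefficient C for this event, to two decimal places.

C ≈ 0.16

ΣQ_DR = 592.5 m³/s; V = ΣQ_DR·Δt = 2.133 × 10^6 m³.
Runoff depth d = V / A = 25.15 mm.
C = d / P = 25.15 / 157 = 0.16.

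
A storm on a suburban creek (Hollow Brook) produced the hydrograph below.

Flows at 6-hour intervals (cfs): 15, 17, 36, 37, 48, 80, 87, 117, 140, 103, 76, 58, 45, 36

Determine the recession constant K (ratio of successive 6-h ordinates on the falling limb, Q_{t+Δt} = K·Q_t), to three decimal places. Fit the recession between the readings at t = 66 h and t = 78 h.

K ≈ 0.788

Using the recession-limb readings at t = 66 h and t = 78 h: Q falls from 58 to 36 cfs over 2 intervals.
K = (Q₂/Q₁)^(1/2) = (36/58)^(1/2) = 0.788.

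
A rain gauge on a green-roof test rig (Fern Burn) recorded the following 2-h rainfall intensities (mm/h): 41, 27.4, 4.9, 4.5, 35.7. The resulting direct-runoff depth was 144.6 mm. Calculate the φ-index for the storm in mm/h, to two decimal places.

Only the 3 blocks with intensity above φ contribute runoff: 41, 27.4, 35.7 mm/h.
Σ(I−φ)·Δt = d  ⇒  (41+27.4+35.7 − 3φ)·2 = 144.6
φ = (104.1 − 144.6/2) / 3 = 10.60 mm/h.

φ ≈ 10.60 mm/h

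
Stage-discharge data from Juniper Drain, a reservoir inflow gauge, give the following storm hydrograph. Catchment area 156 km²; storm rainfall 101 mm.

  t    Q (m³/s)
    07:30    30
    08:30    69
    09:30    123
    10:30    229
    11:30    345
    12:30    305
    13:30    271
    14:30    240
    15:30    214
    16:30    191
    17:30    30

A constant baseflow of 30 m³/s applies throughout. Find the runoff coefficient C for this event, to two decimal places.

ΣQ_DR = 1717 m³/s; V = ΣQ_DR·Δt = 6.181 × 10^6 m³.
Runoff depth d = V / A = 39.62 mm.
C = d / P = 39.62 / 101 = 0.39.

C ≈ 0.39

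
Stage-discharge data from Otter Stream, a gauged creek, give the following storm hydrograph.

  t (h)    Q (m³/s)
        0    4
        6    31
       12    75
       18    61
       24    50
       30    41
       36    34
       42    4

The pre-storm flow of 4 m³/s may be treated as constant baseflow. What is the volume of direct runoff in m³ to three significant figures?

Direct-runoff ordinates (Q − Q_b): 0.0, 27.0, 71.0, 57.0, 46.0, 37.0, 30.0, 0.0 m³/s.
ΣQ_DR = 268.0 m³/s.
With Δt = 6 h = 21600 s, V = ΣQ_DR · Δt = 268.0 × 21600 = 5.79 × 10^6 m³.

V ≈ 5.79 × 10^6 m³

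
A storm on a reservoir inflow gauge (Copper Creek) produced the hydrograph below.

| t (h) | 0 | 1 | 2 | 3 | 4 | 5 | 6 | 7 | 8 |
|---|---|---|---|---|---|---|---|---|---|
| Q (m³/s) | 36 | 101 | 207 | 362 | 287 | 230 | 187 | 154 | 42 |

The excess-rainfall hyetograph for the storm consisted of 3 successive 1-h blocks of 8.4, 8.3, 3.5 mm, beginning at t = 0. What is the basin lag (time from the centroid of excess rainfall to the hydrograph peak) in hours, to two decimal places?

t_L ≈ 1.74 h

Centroid of excess rainfall: t_c = Σ P_i·t̄_i / ΣP_i = 1.2574 h (block centres at 0.5, 1.5, 2.5 h).
Hydrograph peak occurs at t = 3 h, so basin lag t_L = 3 − 1.2574 = 1.74 h.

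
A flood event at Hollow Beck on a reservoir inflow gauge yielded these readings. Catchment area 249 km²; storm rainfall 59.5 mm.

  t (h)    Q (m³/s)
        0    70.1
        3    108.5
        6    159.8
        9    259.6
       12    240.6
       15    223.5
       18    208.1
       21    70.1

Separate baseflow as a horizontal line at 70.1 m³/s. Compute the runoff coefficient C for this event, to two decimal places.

C ≈ 0.57

ΣQ_DR = 779.5 m³/s; V = ΣQ_DR·Δt = 8.419 × 10^6 m³.
Runoff depth d = V / A = 33.81 mm.
C = d / P = 33.81 / 59.5 = 0.57.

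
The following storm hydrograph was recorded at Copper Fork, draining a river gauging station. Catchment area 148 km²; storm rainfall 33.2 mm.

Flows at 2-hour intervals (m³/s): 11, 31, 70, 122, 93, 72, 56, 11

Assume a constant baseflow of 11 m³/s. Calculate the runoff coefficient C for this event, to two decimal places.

C ≈ 0.55

ΣQ_DR = 378.0 m³/s; V = ΣQ_DR·Δt = 2.722 × 10^6 m³.
Runoff depth d = V / A = 18.39 mm.
C = d / P = 18.39 / 33.2 = 0.55.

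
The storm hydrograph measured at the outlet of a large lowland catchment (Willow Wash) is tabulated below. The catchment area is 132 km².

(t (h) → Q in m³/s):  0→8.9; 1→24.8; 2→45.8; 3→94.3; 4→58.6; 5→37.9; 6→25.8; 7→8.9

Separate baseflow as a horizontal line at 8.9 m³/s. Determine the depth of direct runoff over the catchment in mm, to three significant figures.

Direct runoff: 0.0, 15.9, 36.9, 85.4, 49.7, 29.0, 16.9, 0.0 m³/s; ΣQ_DR = 233.8 m³/s.
V = ΣQ_DR · Δt = 233.8 × 3600 s = 8.417 × 10^5 m³.
Over A = 132 km², depth = V / A = 6.38 mm.

d ≈ 6.38 mm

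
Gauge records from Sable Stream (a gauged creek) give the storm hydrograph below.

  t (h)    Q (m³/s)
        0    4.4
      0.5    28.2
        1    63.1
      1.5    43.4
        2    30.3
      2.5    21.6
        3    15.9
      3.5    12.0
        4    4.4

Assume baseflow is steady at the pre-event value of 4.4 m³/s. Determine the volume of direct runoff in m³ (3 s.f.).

V ≈ 3.31 × 10^5 m³

Direct-runoff ordinates (Q − Q_b): 0.0, 23.8, 58.7, 39.0, 25.9, 17.2, 11.5, 7.6, 0.0 m³/s.
ΣQ_DR = 183.7 m³/s.
With Δt = 0.5 h = 1800 s, V = ΣQ_DR · Δt = 183.7 × 1800 = 3.31 × 10^5 m³.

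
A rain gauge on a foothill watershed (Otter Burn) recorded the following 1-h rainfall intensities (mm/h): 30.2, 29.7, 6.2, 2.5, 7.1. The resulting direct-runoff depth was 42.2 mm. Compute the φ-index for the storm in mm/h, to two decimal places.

Only the 2 blocks with intensity above φ contribute runoff: 30.2, 29.7 mm/h.
Σ(I−φ)·Δt = d  ⇒  (30.2+29.7 − 2φ)·1 = 42.2
φ = (59.90 − 42.2/1) / 2 = 8.85 mm/h.

φ ≈ 8.85 mm/h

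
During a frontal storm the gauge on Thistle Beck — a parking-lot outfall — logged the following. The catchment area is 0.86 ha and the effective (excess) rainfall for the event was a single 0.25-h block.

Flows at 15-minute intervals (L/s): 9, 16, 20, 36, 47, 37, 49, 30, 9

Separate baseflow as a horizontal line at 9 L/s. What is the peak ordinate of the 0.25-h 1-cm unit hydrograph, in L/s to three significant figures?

Direct runoff: 0.0, 7.0, 11.0, 27.0, 38.0, 28.0, 40.0, 21.0, 0.0 L/s; ΣQ_DR = 172.0 L/s, peak = 40.0 L/s.
Runoff depth d = ΣQ_DR·Δt / A = 172.0 × 900 / (0.86 ha) = 18.00 mm.
The 1-cm UH is the DRH scaled by (10 mm)/d, so U_p = 40.0 × 10/18.00 = 22.2 L/s.

U_p ≈ 22.2 L/s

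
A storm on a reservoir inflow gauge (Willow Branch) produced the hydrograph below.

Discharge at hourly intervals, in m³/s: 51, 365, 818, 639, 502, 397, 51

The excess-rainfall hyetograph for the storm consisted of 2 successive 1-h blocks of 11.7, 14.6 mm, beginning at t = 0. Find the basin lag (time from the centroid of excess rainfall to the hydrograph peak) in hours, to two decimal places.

t_L ≈ 0.94 h

Centroid of excess rainfall: t_c = Σ P_i·t̄_i / ΣP_i = 1.0551 h (block centres at 0.5, 1.5 h).
Hydrograph peak occurs at t = 2 h, so basin lag t_L = 2 − 1.0551 = 0.94 h.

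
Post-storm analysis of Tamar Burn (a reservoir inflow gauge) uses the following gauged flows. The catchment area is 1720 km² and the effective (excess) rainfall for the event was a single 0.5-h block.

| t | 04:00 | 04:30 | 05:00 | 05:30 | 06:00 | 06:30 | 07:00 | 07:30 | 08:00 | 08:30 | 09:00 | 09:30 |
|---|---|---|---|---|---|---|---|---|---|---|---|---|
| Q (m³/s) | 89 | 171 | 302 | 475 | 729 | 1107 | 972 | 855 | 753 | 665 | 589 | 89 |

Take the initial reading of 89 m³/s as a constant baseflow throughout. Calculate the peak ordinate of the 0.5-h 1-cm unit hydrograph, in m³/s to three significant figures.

U_p ≈ 1700 m³/s

Direct runoff: 0.0, 82.0, 213.0, 386.0, 640.0, 1018.0, 883.0, 766.0, 664.0, 576.0, 500.0, 0.0 m³/s; ΣQ_DR = 5728 m³/s, peak = 1018.0 m³/s.
Runoff depth d = ΣQ_DR·Δt / A = 5728 × 1800 / (1720 km²) = 5.994 mm.
The 1-cm UH is the DRH scaled by (10 mm)/d, so U_p = 1018.0 × 10/5.994 = 1700 m³/s.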